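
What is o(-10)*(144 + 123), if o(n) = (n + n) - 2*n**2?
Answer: -58740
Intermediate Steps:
o(n) = -2*n**2 + 2*n (o(n) = 2*n - 2*n**2 = -2*n**2 + 2*n)
o(-10)*(144 + 123) = (2*(-10)*(1 - 1*(-10)))*(144 + 123) = (2*(-10)*(1 + 10))*267 = (2*(-10)*11)*267 = -220*267 = -58740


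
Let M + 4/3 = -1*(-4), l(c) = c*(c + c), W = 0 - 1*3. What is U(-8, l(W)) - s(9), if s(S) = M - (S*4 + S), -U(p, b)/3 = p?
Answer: 199/3 ≈ 66.333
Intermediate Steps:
W = -3 (W = 0 - 3 = -3)
l(c) = 2*c² (l(c) = c*(2*c) = 2*c²)
M = 8/3 (M = -4/3 - 1*(-4) = -4/3 + 4 = 8/3 ≈ 2.6667)
U(p, b) = -3*p
s(S) = 8/3 - 5*S (s(S) = 8/3 - (S*4 + S) = 8/3 - (4*S + S) = 8/3 - 5*S)
U(-8, l(W)) - s(9) = -3*(-8) - (8/3 - 5*9) = 24 - (8/3 - 45) = 24 - 1*(-127/3) = 24 + 127/3 = 199/3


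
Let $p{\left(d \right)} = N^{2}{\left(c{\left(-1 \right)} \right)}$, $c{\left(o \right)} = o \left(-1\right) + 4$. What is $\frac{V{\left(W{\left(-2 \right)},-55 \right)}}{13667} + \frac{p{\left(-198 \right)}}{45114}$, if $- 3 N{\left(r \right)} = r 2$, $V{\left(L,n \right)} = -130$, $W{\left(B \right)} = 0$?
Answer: $- \frac{25708340}{2774578671} \approx -0.0092657$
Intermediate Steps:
$c{\left(o \right)} = 4 - o$ ($c{\left(o \right)} = - o + 4 = 4 - o$)
$N{\left(r \right)} = - \frac{2 r}{3}$ ($N{\left(r \right)} = - \frac{r 2}{3} = - \frac{2 r}{3}$)
$p{\left(d \right)} = \frac{100}{9}$ ($p{\left(d \right)} = \left(- \frac{2 \left(4 - -1\right)}{3}\right)^{2} = \left(- \frac{2 \left(4 + 1\right)}{3}\right)^{2} = \left(\left(- \frac{2}{3}\right) 5\right)^{2} = \left(- \frac{10}{3}\right)^{2} = \frac{100}{9}$)
$\frac{V{\left(W{\left(-2 \right)},-55 \right)}}{13667} + \frac{p{\left(-198 \right)}}{45114} = - \frac{130}{13667} + \frac{100}{9 \cdot 45114} = \left(-130\right) \frac{1}{13667} + \frac{100}{9} \cdot \frac{1}{45114} = - \frac{130}{13667} + \frac{50}{203013} = - \frac{25708340}{2774578671}$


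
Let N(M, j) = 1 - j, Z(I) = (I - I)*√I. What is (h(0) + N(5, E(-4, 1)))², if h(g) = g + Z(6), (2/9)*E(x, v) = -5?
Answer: 2209/4 ≈ 552.25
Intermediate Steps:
E(x, v) = -45/2 (E(x, v) = (9/2)*(-5) = -45/2)
Z(I) = 0 (Z(I) = 0*√I = 0)
h(g) = g (h(g) = g + 0 = g)
(h(0) + N(5, E(-4, 1)))² = (0 + (1 - 1*(-45/2)))² = (0 + (1 + 45/2))² = (0 + 47/2)² = (47/2)² = 2209/4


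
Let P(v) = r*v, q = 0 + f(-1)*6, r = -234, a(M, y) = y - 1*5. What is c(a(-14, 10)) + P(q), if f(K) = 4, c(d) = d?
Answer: -5611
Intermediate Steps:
a(M, y) = -5 + y (a(M, y) = y - 5 = -5 + y)
q = 24 (q = 0 + 4*6 = 0 + 24 = 24)
P(v) = -234*v
c(a(-14, 10)) + P(q) = (-5 + 10) - 234*24 = 5 - 5616 = -5611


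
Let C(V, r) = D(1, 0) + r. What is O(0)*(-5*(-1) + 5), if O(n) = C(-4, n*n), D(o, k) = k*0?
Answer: 0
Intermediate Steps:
D(o, k) = 0
C(V, r) = r (C(V, r) = 0 + r = r)
O(n) = n² (O(n) = n*n = n²)
O(0)*(-5*(-1) + 5) = 0²*(-5*(-1) + 5) = 0*(5 + 5) = 0*10 = 0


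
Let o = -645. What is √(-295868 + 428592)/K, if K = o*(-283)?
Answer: 2*√33181/182535 ≈ 0.0019959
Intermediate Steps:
K = 182535 (K = -645*(-283) = 182535)
√(-295868 + 428592)/K = √(-295868 + 428592)/182535 = √132724*(1/182535) = (2*√33181)*(1/182535) = 2*√33181/182535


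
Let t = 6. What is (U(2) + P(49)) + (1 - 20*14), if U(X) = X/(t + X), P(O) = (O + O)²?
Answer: 37301/4 ≈ 9325.3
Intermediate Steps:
P(O) = 4*O² (P(O) = (2*O)² = 4*O²)
U(X) = X/(6 + X)
(U(2) + P(49)) + (1 - 20*14) = (2/(6 + 2) + 4*49²) + (1 - 20*14) = (2/8 + 4*2401) + (1 - 280) = (2*(⅛) + 9604) - 279 = (¼ + 9604) - 279 = 38417/4 - 279 = 37301/4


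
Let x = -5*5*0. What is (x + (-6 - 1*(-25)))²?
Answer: 361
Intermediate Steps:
x = 0 (x = -25*0 = 0)
(x + (-6 - 1*(-25)))² = (0 + (-6 - 1*(-25)))² = (0 + (-6 + 25))² = (0 + 19)² = 19² = 361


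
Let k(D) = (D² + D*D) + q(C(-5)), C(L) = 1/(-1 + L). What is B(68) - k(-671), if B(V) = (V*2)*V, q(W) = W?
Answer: -5347403/6 ≈ -8.9123e+5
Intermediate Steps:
k(D) = -⅙ + 2*D² (k(D) = (D² + D*D) + 1/(-1 - 5) = (D² + D²) + 1/(-6) = 2*D² - ⅙ = -⅙ + 2*D²)
B(V) = 2*V² (B(V) = (2*V)*V = 2*V²)
B(68) - k(-671) = 2*68² - (-⅙ + 2*(-671)²) = 2*4624 - (-⅙ + 2*450241) = 9248 - (-⅙ + 900482) = 9248 - 1*5402891/6 = 9248 - 5402891/6 = -5347403/6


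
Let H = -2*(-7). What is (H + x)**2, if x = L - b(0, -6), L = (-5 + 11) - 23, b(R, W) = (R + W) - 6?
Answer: 81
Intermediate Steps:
b(R, W) = -6 + R + W
L = -17 (L = 6 - 23 = -17)
H = 14
x = -5 (x = -17 - (-6 + 0 - 6) = -17 - 1*(-12) = -17 + 12 = -5)
(H + x)**2 = (14 - 5)**2 = 9**2 = 81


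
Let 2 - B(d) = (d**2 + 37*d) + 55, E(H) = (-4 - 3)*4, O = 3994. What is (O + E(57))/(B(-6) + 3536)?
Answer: 1322/1223 ≈ 1.0809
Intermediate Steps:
E(H) = -28 (E(H) = -7*4 = -28)
B(d) = -53 - d**2 - 37*d (B(d) = 2 - ((d**2 + 37*d) + 55) = 2 - (55 + d**2 + 37*d) = 2 + (-55 - d**2 - 37*d) = -53 - d**2 - 37*d)
(O + E(57))/(B(-6) + 3536) = (3994 - 28)/((-53 - 1*(-6)**2 - 37*(-6)) + 3536) = 3966/((-53 - 1*36 + 222) + 3536) = 3966/((-53 - 36 + 222) + 3536) = 3966/(133 + 3536) = 3966/3669 = 3966*(1/3669) = 1322/1223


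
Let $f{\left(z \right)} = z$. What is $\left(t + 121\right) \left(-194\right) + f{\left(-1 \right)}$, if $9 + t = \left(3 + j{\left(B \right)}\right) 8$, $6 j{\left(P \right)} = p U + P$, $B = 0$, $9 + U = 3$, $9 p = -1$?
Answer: $- \frac{239017}{9} \approx -26557.0$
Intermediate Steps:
$p = - \frac{1}{9}$ ($p = \frac{1}{9} \left(-1\right) = - \frac{1}{9} \approx -0.11111$)
$U = -6$ ($U = -9 + 3 = -6$)
$j{\left(P \right)} = \frac{1}{9} + \frac{P}{6}$ ($j{\left(P \right)} = \frac{\left(- \frac{1}{9}\right) \left(-6\right) + P}{6} = \frac{\frac{2}{3} + P}{6} = \frac{1}{9} + \frac{P}{6}$)
$t = \frac{143}{9}$ ($t = -9 + \left(3 + \left(\frac{1}{9} + \frac{1}{6} \cdot 0\right)\right) 8 = -9 + \left(3 + \left(\frac{1}{9} + 0\right)\right) 8 = -9 + \left(3 + \frac{1}{9}\right) 8 = -9 + \frac{28}{9} \cdot 8 = -9 + \frac{224}{9} = \frac{143}{9} \approx 15.889$)
$\left(t + 121\right) \left(-194\right) + f{\left(-1 \right)} = \left(\frac{143}{9} + 121\right) \left(-194\right) - 1 = \frac{1232}{9} \left(-194\right) - 1 = - \frac{239008}{9} - 1 = - \frac{239017}{9}$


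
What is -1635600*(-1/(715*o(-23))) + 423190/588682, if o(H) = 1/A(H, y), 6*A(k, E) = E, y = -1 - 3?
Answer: -64159627195/42090763 ≈ -1524.3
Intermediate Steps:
y = -4
A(k, E) = E/6
o(H) = -3/2 (o(H) = 1/((⅙)*(-4)) = 1/(-⅔) = -3/2)
-1635600*(-1/(715*o(-23))) + 423190/588682 = -1635600/((-3/2*(-715))) + 423190/588682 = -1635600/2145/2 + 423190*(1/588682) = -1635600*2/2145 + 211595/294341 = -218080/143 + 211595/294341 = -64159627195/42090763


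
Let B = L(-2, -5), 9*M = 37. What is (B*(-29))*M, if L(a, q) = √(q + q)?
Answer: -1073*I*√10/9 ≈ -377.01*I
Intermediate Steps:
L(a, q) = √2*√q (L(a, q) = √(2*q) = √2*√q)
M = 37/9 (M = (⅑)*37 = 37/9 ≈ 4.1111)
B = I*√10 (B = √2*√(-5) = √2*(I*√5) = I*√10 ≈ 3.1623*I)
(B*(-29))*M = ((I*√10)*(-29))*(37/9) = -29*I*√10*(37/9) = -1073*I*√10/9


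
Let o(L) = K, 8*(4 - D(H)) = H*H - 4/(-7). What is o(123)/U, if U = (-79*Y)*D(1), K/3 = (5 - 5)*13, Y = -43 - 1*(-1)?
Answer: 0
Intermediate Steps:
D(H) = 55/14 - H²/8 (D(H) = 4 - (H*H - 4/(-7))/8 = 4 - (H² - 4*(-⅐))/8 = 4 - (H² + 4/7)/8 = 4 - (4/7 + H²)/8 = 4 + (-1/14 - H²/8) = 55/14 - H²/8)
Y = -42 (Y = -43 + 1 = -42)
K = 0 (K = 3*((5 - 5)*13) = 3*(0*13) = 3*0 = 0)
o(L) = 0
U = 50481/4 (U = (-79*(-42))*(55/14 - ⅛*1²) = 3318*(55/14 - ⅛*1) = 3318*(55/14 - ⅛) = 3318*(213/56) = 50481/4 ≈ 12620.)
o(123)/U = 0/(50481/4) = 0*(4/50481) = 0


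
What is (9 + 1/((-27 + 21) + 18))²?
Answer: 11881/144 ≈ 82.507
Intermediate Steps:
(9 + 1/((-27 + 21) + 18))² = (9 + 1/(-6 + 18))² = (9 + 1/12)² = (109/12)² = 11881/144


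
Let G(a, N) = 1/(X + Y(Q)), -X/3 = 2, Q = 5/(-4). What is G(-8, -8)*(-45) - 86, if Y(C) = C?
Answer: -2314/29 ≈ -79.793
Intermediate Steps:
Q = -5/4 (Q = -¼*5 = -5/4 ≈ -1.2500)
X = -6 (X = -3*2 = -6)
G(a, N) = -4/29 (G(a, N) = 1/(-6 - 5/4) = 1/(-29/4) = -4/29)
G(-8, -8)*(-45) - 86 = -4/29*(-45) - 86 = 180/29 - 86 = -2314/29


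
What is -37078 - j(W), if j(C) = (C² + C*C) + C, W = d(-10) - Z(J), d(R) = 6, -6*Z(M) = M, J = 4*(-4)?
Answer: -333932/9 ≈ -37104.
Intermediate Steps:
J = -16
Z(M) = -M/6
W = 10/3 (W = 6 - (-1)*(-16)/6 = 6 - 1*8/3 = 6 - 8/3 = 10/3 ≈ 3.3333)
j(C) = C + 2*C² (j(C) = (C² + C²) + C = 2*C² + C = C + 2*C²)
-37078 - j(W) = -37078 - 10*(1 + 2*(10/3))/3 = -37078 - 10*(1 + 20/3)/3 = -37078 - 10*23/(3*3) = -37078 - 1*230/9 = -37078 - 230/9 = -333932/9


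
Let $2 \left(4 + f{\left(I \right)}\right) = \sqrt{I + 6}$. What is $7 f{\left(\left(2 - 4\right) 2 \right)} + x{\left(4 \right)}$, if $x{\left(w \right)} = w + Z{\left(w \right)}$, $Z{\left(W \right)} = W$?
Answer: $-20 + \frac{7 \sqrt{2}}{2} \approx -15.05$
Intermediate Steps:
$f{\left(I \right)} = -4 + \frac{\sqrt{6 + I}}{2}$ ($f{\left(I \right)} = -4 + \frac{\sqrt{I + 6}}{2} = -4 + \frac{\sqrt{6 + I}}{2}$)
$x{\left(w \right)} = 2 w$ ($x{\left(w \right)} = w + w = 2 w$)
$7 f{\left(\left(2 - 4\right) 2 \right)} + x{\left(4 \right)} = 7 \left(-4 + \frac{\sqrt{6 + \left(2 - 4\right) 2}}{2}\right) + 2 \cdot 4 = 7 \left(-4 + \frac{\sqrt{6 - 4}}{2}\right) + 8 = 7 \left(-4 + \frac{\sqrt{2}}{2}\right) + 8 = \left(-28 + \frac{7 \sqrt{2}}{2}\right) + 8 = -20 + \frac{7 \sqrt{2}}{2}$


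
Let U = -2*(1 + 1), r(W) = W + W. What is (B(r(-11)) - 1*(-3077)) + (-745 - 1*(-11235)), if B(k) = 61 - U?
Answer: 13632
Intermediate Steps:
r(W) = 2*W
U = -4 (U = -2*2 = -4)
B(k) = 65 (B(k) = 61 - 1*(-4) = 61 + 4 = 65)
(B(r(-11)) - 1*(-3077)) + (-745 - 1*(-11235)) = (65 - 1*(-3077)) + (-745 - 1*(-11235)) = (65 + 3077) + (-745 + 11235) = 3142 + 10490 = 13632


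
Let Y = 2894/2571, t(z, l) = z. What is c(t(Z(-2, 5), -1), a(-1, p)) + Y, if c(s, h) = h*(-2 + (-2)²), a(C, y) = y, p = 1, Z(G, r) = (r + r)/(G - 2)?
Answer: 8036/2571 ≈ 3.1256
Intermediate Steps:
Z(G, r) = 2*r/(-2 + G) (Z(G, r) = (2*r)/(-2 + G) = 2*r/(-2 + G))
c(s, h) = 2*h (c(s, h) = h*(-2 + 4) = h*2 = 2*h)
Y = 2894/2571 (Y = 2894*(1/2571) = 2894/2571 ≈ 1.1256)
c(t(Z(-2, 5), -1), a(-1, p)) + Y = 2*1 + 2894/2571 = 2 + 2894/2571 = 8036/2571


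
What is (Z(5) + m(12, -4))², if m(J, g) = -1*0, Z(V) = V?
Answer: 25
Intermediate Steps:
m(J, g) = 0
(Z(5) + m(12, -4))² = (5 + 0)² = 5² = 25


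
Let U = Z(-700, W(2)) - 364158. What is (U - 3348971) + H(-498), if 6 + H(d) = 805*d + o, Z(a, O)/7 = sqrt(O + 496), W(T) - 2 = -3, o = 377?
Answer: -4113648 + 21*sqrt(55) ≈ -4.1135e+6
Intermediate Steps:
W(T) = -1 (W(T) = 2 - 3 = -1)
Z(a, O) = 7*sqrt(496 + O) (Z(a, O) = 7*sqrt(O + 496) = 7*sqrt(496 + O))
U = -364158 + 21*sqrt(55) (U = 7*sqrt(496 - 1) - 364158 = 7*sqrt(495) - 364158 = 7*(3*sqrt(55)) - 364158 = 21*sqrt(55) - 364158 = -364158 + 21*sqrt(55) ≈ -3.6400e+5)
H(d) = 371 + 805*d (H(d) = -6 + (805*d + 377) = -6 + (377 + 805*d) = 371 + 805*d)
(U - 3348971) + H(-498) = ((-364158 + 21*sqrt(55)) - 3348971) + (371 + 805*(-498)) = (-3713129 + 21*sqrt(55)) + (371 - 400890) = (-3713129 + 21*sqrt(55)) - 400519 = -4113648 + 21*sqrt(55)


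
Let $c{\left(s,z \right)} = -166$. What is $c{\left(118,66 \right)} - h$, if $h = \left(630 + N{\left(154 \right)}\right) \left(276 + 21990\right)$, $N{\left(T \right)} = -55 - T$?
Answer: $-9374152$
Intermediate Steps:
$h = 9373986$ ($h = \left(630 - 209\right) \left(276 + 21990\right) = \left(630 - 209\right) 22266 = 421 \cdot 22266 = 9373986$)
$c{\left(118,66 \right)} - h = -166 - 9373986 = -9374152$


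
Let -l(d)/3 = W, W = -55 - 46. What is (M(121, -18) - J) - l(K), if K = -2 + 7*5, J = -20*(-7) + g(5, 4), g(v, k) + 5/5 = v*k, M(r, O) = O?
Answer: -480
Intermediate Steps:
g(v, k) = -1 + k*v (g(v, k) = -1 + v*k = -1 + k*v)
J = 159 (J = -20*(-7) + (-1 + 4*5) = 140 + (-1 + 20) = 140 + 19 = 159)
K = 33 (K = -2 + 35 = 33)
W = -101
l(d) = 303 (l(d) = -3*(-101) = 303)
(M(121, -18) - J) - l(K) = (-18 - 1*159) - 1*303 = (-18 - 159) - 303 = -177 - 303 = -480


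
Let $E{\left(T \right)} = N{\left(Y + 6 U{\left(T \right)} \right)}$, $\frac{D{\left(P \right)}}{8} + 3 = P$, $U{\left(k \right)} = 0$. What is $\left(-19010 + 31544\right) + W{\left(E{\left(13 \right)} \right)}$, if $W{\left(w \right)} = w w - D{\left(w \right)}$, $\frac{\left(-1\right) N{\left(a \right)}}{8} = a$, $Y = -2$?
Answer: $12686$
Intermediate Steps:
$D{\left(P \right)} = -24 + 8 P$
$N{\left(a \right)} = - 8 a$
$E{\left(T \right)} = 16$ ($E{\left(T \right)} = - 8 \left(-2 + 6 \cdot 0\right) = - 8 \left(-2 + 0\right) = \left(-8\right) \left(-2\right) = 16$)
$W{\left(w \right)} = 24 + w^{2} - 8 w$ ($W{\left(w \right)} = w w - \left(-24 + 8 w\right) = w^{2} - \left(-24 + 8 w\right) = 24 + w^{2} - 8 w$)
$\left(-19010 + 31544\right) + W{\left(E{\left(13 \right)} \right)} = \left(-19010 + 31544\right) + \left(24 + 16^{2} - 128\right) = 12534 + \left(24 + 256 - 128\right) = 12534 + 152 = 12686$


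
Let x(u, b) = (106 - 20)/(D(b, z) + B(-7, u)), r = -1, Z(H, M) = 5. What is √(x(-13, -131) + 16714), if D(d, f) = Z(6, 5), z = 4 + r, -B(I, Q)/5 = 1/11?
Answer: √418323/5 ≈ 129.36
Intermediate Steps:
B(I, Q) = -5/11
z = 3 (z = 4 - 1 = 3)
D(d, f) = 5
x(u, b) = 473/25 (x(u, b) = (106 - 20)/(5 - 5/11) = 86/(50/11) = 86*(11/50) = 473/25)
√(x(-13, -131) + 16714) = √(473/25 + 16714) = √(418323/25) = √418323/5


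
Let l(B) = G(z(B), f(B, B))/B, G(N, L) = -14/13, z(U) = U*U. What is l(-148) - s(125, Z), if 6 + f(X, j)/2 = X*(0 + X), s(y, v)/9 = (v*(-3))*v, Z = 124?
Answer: 399376231/962 ≈ 4.1515e+5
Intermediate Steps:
z(U) = U²
s(y, v) = -27*v² (s(y, v) = 9*((v*(-3))*v) = 9*((-3*v)*v) = 9*(-3*v²) = -27*v²)
f(X, j) = -12 + 2*X² (f(X, j) = -12 + 2*(X*(0 + X)) = -12 + 2*(X*X) = -12 + 2*X²)
G(N, L) = -14/13 (G(N, L) = -14*1/13 = -14/13)
l(B) = -14/(13*B)
l(-148) - s(125, Z) = -14/13/(-148) - (-27)*124² = -14/13*(-1/148) - (-27)*15376 = 7/962 - 1*(-415152) = 7/962 + 415152 = 399376231/962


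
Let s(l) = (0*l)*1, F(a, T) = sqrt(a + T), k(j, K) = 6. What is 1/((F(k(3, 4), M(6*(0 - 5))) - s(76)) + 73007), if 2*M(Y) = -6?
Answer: 73007/5330022046 - sqrt(3)/5330022046 ≈ 1.3697e-5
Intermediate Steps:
M(Y) = -3 (M(Y) = (1/2)*(-6) = -3)
F(a, T) = sqrt(T + a)
s(l) = 0 (s(l) = 0*1 = 0)
1/((F(k(3, 4), M(6*(0 - 5))) - s(76)) + 73007) = 1/((sqrt(-3 + 6) - 1*0) + 73007) = 1/((sqrt(3) + 0) + 73007) = 1/(sqrt(3) + 73007) = 1/(73007 + sqrt(3))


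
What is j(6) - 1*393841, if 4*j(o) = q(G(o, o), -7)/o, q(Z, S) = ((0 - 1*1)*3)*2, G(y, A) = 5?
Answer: -1575365/4 ≈ -3.9384e+5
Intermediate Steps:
q(Z, S) = -6 (q(Z, S) = ((0 - 1)*3)*2 = -1*3*2 = -3*2 = -6)
j(o) = -3/(2*o) (j(o) = (-6/o)/4 = -3/(2*o))
j(6) - 1*393841 = -3/2/6 - 1*393841 = -3/2*⅙ - 393841 = -¼ - 393841 = -1575365/4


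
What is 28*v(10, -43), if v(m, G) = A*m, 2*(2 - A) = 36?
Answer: -4480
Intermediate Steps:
A = -16 (A = 2 - 1/2*36 = 2 - 18 = -16)
v(m, G) = -16*m
28*v(10, -43) = 28*(-16*10) = 28*(-160) = -4480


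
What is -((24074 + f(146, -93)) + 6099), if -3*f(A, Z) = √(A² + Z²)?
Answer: -30173 + √29965/3 ≈ -30115.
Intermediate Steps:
f(A, Z) = -√(A² + Z²)/3
-((24074 + f(146, -93)) + 6099) = -((24074 - √(146² + (-93)²)/3) + 6099) = -((24074 - √(21316 + 8649)/3) + 6099) = -((24074 - √29965/3) + 6099) = -(30173 - √29965/3) = -30173 + √29965/3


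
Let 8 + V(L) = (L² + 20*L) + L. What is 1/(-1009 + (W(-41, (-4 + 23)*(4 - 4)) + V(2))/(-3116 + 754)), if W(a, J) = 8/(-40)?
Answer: -11810/11916479 ≈ -0.00099107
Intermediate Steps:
V(L) = -8 + L² + 21*L (V(L) = -8 + ((L² + 20*L) + L) = -8 + (L² + 21*L) = -8 + L² + 21*L)
W(a, J) = -⅕ (W(a, J) = 8*(-1/40) = -⅕)
1/(-1009 + (W(-41, (-4 + 23)*(4 - 4)) + V(2))/(-3116 + 754)) = 1/(-1009 + (-⅕ + (-8 + 2² + 21*2))/(-3116 + 754)) = 1/(-1009 + (-⅕ + (-8 + 4 + 42))/(-2362)) = 1/(-1009 + (-⅕ + 38)*(-1/2362)) = 1/(-1009 + (189/5)*(-1/2362)) = 1/(-1009 - 189/11810) = 1/(-11916479/11810) = -11810/11916479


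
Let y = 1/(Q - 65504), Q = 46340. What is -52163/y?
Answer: 999651732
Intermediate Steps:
y = -1/19164 (y = 1/(46340 - 65504) = 1/(-19164) = -1/19164 ≈ -5.2181e-5)
-52163/y = -52163/(-1/19164) = -52163*(-19164) = 999651732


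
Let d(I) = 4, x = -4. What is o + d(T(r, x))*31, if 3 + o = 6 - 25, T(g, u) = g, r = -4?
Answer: 102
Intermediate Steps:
o = -22 (o = -3 + (6 - 25) = -3 - 19 = -22)
o + d(T(r, x))*31 = -22 + 4*31 = -22 + 124 = 102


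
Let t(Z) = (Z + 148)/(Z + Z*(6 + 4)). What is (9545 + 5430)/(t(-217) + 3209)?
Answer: 35745325/7659952 ≈ 4.6665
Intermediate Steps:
t(Z) = (148 + Z)/(11*Z) (t(Z) = (148 + Z)/(Z + Z*10) = (148 + Z)/(Z + 10*Z) = (148 + Z)/((11*Z)) = (148 + Z)*(1/(11*Z)) = (148 + Z)/(11*Z))
(9545 + 5430)/(t(-217) + 3209) = (9545 + 5430)/((1/11)*(148 - 217)/(-217) + 3209) = 14975/((1/11)*(-1/217)*(-69) + 3209) = 14975/(69/2387 + 3209) = 14975/(7659952/2387) = 14975*(2387/7659952) = 35745325/7659952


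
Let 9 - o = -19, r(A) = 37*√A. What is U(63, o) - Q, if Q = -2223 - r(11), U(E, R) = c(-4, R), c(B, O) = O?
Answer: 2251 + 37*√11 ≈ 2373.7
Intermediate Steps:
o = 28 (o = 9 - 1*(-19) = 9 + 19 = 28)
U(E, R) = R
Q = -2223 - 37*√11 ≈ -2345.7
U(63, o) - Q = 28 - (-2223 - 37*√11) = 28 + (2223 + 37*√11) = 2251 + 37*√11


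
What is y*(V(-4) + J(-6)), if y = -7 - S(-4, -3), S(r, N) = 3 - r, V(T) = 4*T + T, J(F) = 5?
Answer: 210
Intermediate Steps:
V(T) = 5*T
y = -14 (y = -7 - (3 - 1*(-4)) = -7 - (3 + 4) = -7 - 1*7 = -7 - 7 = -14)
y*(V(-4) + J(-6)) = -14*(5*(-4) + 5) = -14*(-20 + 5) = -14*(-15) = 210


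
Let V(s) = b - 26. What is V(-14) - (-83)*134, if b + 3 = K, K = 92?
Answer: 11185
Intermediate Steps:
b = 89 (b = -3 + 92 = 89)
V(s) = 63 (V(s) = 89 - 26 = 63)
V(-14) - (-83)*134 = 63 - (-83)*134 = 63 - 1*(-11122) = 63 + 11122 = 11185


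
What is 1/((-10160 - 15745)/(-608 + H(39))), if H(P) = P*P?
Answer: -83/2355 ≈ -0.035244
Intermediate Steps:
H(P) = P**2
1/((-10160 - 15745)/(-608 + H(39))) = 1/((-10160 - 15745)/(-608 + 39**2)) = 1/(-25905/(-608 + 1521)) = 1/(-25905/913) = 1/(-25905*1/913) = 1/(-2355/83) = -83/2355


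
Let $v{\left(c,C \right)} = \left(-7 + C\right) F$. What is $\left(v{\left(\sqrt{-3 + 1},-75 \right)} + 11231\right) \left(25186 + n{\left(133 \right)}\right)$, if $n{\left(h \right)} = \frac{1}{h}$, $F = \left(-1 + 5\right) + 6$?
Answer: $\frac{34874132729}{133} \approx 2.6221 \cdot 10^{8}$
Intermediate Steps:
$F = 10$ ($F = 4 + 6 = 10$)
$v{\left(c,C \right)} = -70 + 10 C$ ($v{\left(c,C \right)} = \left(-7 + C\right) 10 = -70 + 10 C$)
$\left(v{\left(\sqrt{-3 + 1},-75 \right)} + 11231\right) \left(25186 + n{\left(133 \right)}\right) = \left(\left(-70 + 10 \left(-75\right)\right) + 11231\right) \left(25186 + \frac{1}{133}\right) = \left(\left(-70 - 750\right) + 11231\right) \left(25186 + \frac{1}{133}\right) = \left(-820 + 11231\right) \frac{3349739}{133} = 10411 \cdot \frac{3349739}{133} = \frac{34874132729}{133}$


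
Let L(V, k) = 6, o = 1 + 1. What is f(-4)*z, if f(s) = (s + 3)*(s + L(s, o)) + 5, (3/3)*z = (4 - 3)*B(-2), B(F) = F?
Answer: -6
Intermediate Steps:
o = 2
z = -2 (z = (4 - 3)*(-2) = 1*(-2) = -2)
f(s) = 5 + (3 + s)*(6 + s) (f(s) = (s + 3)*(s + 6) + 5 = (3 + s)*(6 + s) + 5 = 5 + (3 + s)*(6 + s))
f(-4)*z = (23 + (-4)**2 + 9*(-4))*(-2) = (23 + 16 - 36)*(-2) = 3*(-2) = -6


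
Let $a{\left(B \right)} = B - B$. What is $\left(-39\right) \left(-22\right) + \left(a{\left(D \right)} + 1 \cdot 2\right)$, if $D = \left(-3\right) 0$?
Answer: $860$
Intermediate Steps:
$D = 0$
$a{\left(B \right)} = 0$
$\left(-39\right) \left(-22\right) + \left(a{\left(D \right)} + 1 \cdot 2\right) = \left(-39\right) \left(-22\right) + \left(0 + 1 \cdot 2\right) = 858 + \left(0 + 2\right) = 858 + 2 = 860$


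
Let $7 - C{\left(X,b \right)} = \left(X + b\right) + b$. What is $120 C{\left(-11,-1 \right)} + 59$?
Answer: $2459$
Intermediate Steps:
$C{\left(X,b \right)} = 7 - X - 2 b$ ($C{\left(X,b \right)} = 7 - \left(\left(X + b\right) + b\right) = 7 - \left(X + 2 b\right) = 7 - X - 2 b$)
$120 C{\left(-11,-1 \right)} + 59 = 120 \left(7 - -11 - -2\right) + 59 = 120 \left(7 + 11 + 2\right) + 59 = 120 \cdot 20 + 59 = 2400 + 59 = 2459$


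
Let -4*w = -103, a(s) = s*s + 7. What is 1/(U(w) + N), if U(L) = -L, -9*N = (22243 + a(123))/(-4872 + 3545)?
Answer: -47772/1080613 ≈ -0.044208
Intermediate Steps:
a(s) = 7 + s² (a(s) = s² + 7 = 7 + s²)
w = 103/4 (w = -¼*(-103) = 103/4 ≈ 25.750)
N = 37379/11943 (N = -(22243 + (7 + 123²))/(9*(-4872 + 3545)) = -(22243 + (7 + 15129))/(9*(-1327)) = -(22243 + 15136)*(-1)/(9*1327) = -37379*(-1)/(9*1327) = -⅑*(-37379/1327) = 37379/11943 ≈ 3.1298)
1/(U(w) + N) = 1/(-1*103/4 + 37379/11943) = 1/(-103/4 + 37379/11943) = 1/(-1080613/47772) = -47772/1080613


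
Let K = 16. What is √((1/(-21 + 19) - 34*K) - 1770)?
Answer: I*√9258/2 ≈ 48.109*I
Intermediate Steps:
√((1/(-21 + 19) - 34*K) - 1770) = √((1/(-21 + 19) - 34*16) - 1770) = √((1/(-2) - 544) - 1770) = √((-½ - 544) - 1770) = √(-1089/2 - 1770) = √(-4629/2) = I*√9258/2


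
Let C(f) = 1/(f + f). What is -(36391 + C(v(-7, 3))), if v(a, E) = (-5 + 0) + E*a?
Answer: -1892331/52 ≈ -36391.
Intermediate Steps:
v(a, E) = -5 + E*a
C(f) = 1/(2*f)
-(36391 + C(v(-7, 3))) = -(36391 + 1/(2*(-5 + 3*(-7)))) = -(36391 + 1/(2*(-5 - 21))) = -(36391 + (1/2)/(-26)) = -(36391 + (1/2)*(-1/26)) = -(36391 - 1/52) = -1*1892331/52 = -1892331/52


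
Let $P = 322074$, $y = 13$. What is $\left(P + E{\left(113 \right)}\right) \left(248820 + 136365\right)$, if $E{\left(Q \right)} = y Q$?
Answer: $124623910455$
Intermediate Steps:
$E{\left(Q \right)} = 13 Q$
$\left(P + E{\left(113 \right)}\right) \left(248820 + 136365\right) = \left(322074 + 13 \cdot 113\right) \left(248820 + 136365\right) = \left(322074 + 1469\right) 385185 = 323543 \cdot 385185 = 124623910455$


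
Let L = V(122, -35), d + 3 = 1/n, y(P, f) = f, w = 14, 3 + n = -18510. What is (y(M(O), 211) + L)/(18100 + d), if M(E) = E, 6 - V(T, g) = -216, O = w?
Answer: 8016129/335029760 ≈ 0.023927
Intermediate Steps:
n = -18513 (n = -3 - 18510 = -18513)
O = 14
V(T, g) = 222 (V(T, g) = 6 - 1*(-216) = 6 + 216 = 222)
d = -55540/18513 (d = -3 + 1/(-18513) = -3 - 1/18513 = -55540/18513 ≈ -3.0001)
L = 222
(y(M(O), 211) + L)/(18100 + d) = (211 + 222)/(18100 - 55540/18513) = 433/(335029760/18513) = 433*(18513/335029760) = 8016129/335029760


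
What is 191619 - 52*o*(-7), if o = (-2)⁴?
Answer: 197443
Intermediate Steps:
o = 16
191619 - 52*o*(-7) = 191619 - 52*16*(-7) = 191619 - 832*(-7) = 191619 + 5824 = 197443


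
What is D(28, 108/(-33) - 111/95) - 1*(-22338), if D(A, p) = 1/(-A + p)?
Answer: 757279493/33901 ≈ 22338.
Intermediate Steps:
D(A, p) = 1/(p - A)
D(28, 108/(-33) - 111/95) - 1*(-22338) = 1/((108/(-33) - 111/95) - 1*28) - 1*(-22338) = 1/((108*(-1/33) - 111*1/95) - 28) + 22338 = 1/((-36/11 - 111/95) - 28) + 22338 = 1/(-4641/1045 - 28) + 22338 = 1/(-33901/1045) + 22338 = -1045/33901 + 22338 = 757279493/33901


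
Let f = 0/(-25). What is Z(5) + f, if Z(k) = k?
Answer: 5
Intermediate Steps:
f = 0 (f = 0*(-1/25) = 0)
Z(5) + f = 5 + 0 = 5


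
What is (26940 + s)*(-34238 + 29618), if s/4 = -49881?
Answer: 797338080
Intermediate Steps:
s = -199524 (s = 4*(-49881) = -199524)
(26940 + s)*(-34238 + 29618) = (26940 - 199524)*(-34238 + 29618) = -172584*(-4620) = 797338080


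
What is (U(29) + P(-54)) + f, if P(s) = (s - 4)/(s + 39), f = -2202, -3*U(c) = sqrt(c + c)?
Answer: -32972/15 - sqrt(58)/3 ≈ -2200.7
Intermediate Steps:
U(c) = -sqrt(2)*sqrt(c)/3 (U(c) = -sqrt(c + c)/3 = -sqrt(2)*sqrt(c)/3)
P(s) = (-4 + s)/(39 + s)
(U(29) + P(-54)) + f = (-sqrt(2)*sqrt(29)/3 + (-4 - 54)/(39 - 54)) - 2202 = (-sqrt(58)/3 - 58/(-15)) - 2202 = (-sqrt(58)/3 - 1/15*(-58)) - 2202 = (-sqrt(58)/3 + 58/15) - 2202 = (58/15 - sqrt(58)/3) - 2202 = -32972/15 - sqrt(58)/3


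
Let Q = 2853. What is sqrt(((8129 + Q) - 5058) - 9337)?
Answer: I*sqrt(3413) ≈ 58.421*I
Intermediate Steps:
sqrt(((8129 + Q) - 5058) - 9337) = sqrt(((8129 + 2853) - 5058) - 9337) = sqrt((10982 - 5058) - 9337) = sqrt(5924 - 9337) = sqrt(-3413) = I*sqrt(3413)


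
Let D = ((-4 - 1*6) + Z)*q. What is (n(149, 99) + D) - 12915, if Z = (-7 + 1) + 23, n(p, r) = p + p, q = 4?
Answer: -12589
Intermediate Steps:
n(p, r) = 2*p
Z = 17 (Z = -6 + 23 = 17)
D = 28 (D = ((-4 - 1*6) + 17)*4 = ((-4 - 6) + 17)*4 = (-10 + 17)*4 = 7*4 = 28)
(n(149, 99) + D) - 12915 = (2*149 + 28) - 12915 = (298 + 28) - 12915 = 326 - 12915 = -12589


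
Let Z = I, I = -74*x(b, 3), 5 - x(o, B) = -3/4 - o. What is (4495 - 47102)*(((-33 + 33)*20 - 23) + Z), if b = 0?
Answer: 38218479/2 ≈ 1.9109e+7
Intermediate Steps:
x(o, B) = 23/4 + o (x(o, B) = 5 - (-3/4 - o) = 5 + (3/4 + o) = 23/4 + o)
I = -851/2 (I = -74*(23/4 + 0) = -74*23/4 = -851/2 ≈ -425.50)
Z = -851/2 ≈ -425.50
(4495 - 47102)*(((-33 + 33)*20 - 23) + Z) = (4495 - 47102)*(((-33 + 33)*20 - 23) - 851/2) = -42607*((0*20 - 23) - 851/2) = -42607*((0 - 23) - 851/2) = -42607*(-23 - 851/2) = -42607*(-897/2) = 38218479/2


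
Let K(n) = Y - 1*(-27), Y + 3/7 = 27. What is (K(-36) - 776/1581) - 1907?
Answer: -20517326/11067 ≈ -1853.9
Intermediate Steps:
Y = 186/7 (Y = -3/7 + 27 = 186/7 ≈ 26.571)
K(n) = 375/7 (K(n) = 186/7 - 1*(-27) = 186/7 + 27 = 375/7)
(K(-36) - 776/1581) - 1907 = (375/7 - 776/1581) - 1907 = 587443/11067 - 1907 = -20517326/11067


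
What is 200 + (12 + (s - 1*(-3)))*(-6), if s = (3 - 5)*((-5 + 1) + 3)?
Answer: 98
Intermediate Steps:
s = 2 (s = -2*(-4 + 3) = -2*(-1) = 2)
200 + (12 + (s - 1*(-3)))*(-6) = 200 + (12 + (2 - 1*(-3)))*(-6) = 200 + (12 + (2 + 3))*(-6) = 200 + (12 + 5)*(-6) = 200 + 17*(-6) = 200 - 102 = 98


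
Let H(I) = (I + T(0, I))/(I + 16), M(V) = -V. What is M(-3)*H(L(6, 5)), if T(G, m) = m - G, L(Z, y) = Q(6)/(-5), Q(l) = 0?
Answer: 0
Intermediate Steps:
L(Z, y) = 0 (L(Z, y) = 0/(-5) = 0*(-⅕) = 0)
H(I) = 2*I/(16 + I) (H(I) = (I + (I - 1*0))/(I + 16) = (I + (I + 0))/(16 + I) = (I + I)/(16 + I) = (2*I)/(16 + I) = 2*I/(16 + I))
M(-3)*H(L(6, 5)) = (-1*(-3))*(2*0/(16 + 0)) = 3*(2*0/16) = 3*(2*0*(1/16)) = 3*0 = 0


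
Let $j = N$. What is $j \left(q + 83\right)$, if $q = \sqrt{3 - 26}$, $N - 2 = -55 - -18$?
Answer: $-2905 - 35 i \sqrt{23} \approx -2905.0 - 167.85 i$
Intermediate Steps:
$N = -35$ ($N = 2 - 37 = -35$)
$q = i \sqrt{23}$ ($q = \sqrt{-23} = i \sqrt{23} \approx 4.7958 i$)
$j = -35$
$j \left(q + 83\right) = - 35 \left(i \sqrt{23} + 83\right) = - 35 \left(83 + i \sqrt{23}\right) = -2905 - 35 i \sqrt{23}$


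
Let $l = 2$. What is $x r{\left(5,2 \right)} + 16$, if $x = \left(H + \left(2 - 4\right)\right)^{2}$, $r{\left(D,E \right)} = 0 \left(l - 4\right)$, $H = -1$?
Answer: $16$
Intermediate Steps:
$r{\left(D,E \right)} = 0$ ($r{\left(D,E \right)} = 0 \left(2 - 4\right) = 0 \left(-2\right) = 0$)
$x = 9$ ($x = \left(-1 + \left(2 - 4\right)\right)^{2} = \left(-1 - 2\right)^{2} = \left(-3\right)^{2} = 9$)
$x r{\left(5,2 \right)} + 16 = 9 \cdot 0 + 16 = 0 + 16 = 16$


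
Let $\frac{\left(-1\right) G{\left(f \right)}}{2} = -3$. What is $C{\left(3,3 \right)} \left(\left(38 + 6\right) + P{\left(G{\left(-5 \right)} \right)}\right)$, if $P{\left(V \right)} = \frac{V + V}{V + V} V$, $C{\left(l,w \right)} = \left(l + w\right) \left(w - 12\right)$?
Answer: $-2700$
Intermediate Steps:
$G{\left(f \right)} = 6$ ($G{\left(f \right)} = \left(-2\right) \left(-3\right) = 6$)
$C{\left(l,w \right)} = \left(-12 + w\right) \left(l + w\right)$ ($C{\left(l,w \right)} = \left(l + w\right) \left(-12 + w\right) = \left(-12 + w\right) \left(l + w\right)$)
$P{\left(V \right)} = V$ ($P{\left(V \right)} = \frac{2 V}{2 V} V = 2 V \frac{1}{2 V} V = 1 V = V$)
$C{\left(3,3 \right)} \left(\left(38 + 6\right) + P{\left(G{\left(-5 \right)} \right)}\right) = \left(3^{2} - 36 - 36 + 3 \cdot 3\right) \left(\left(38 + 6\right) + 6\right) = \left(9 - 36 - 36 + 9\right) \left(44 + 6\right) = \left(-54\right) 50 = -2700$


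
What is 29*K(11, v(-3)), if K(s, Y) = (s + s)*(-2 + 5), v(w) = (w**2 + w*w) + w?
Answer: 1914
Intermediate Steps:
v(w) = w + 2*w**2 (v(w) = (w**2 + w**2) + w = 2*w**2 + w = w + 2*w**2)
K(s, Y) = 6*s (K(s, Y) = (2*s)*3 = 6*s)
29*K(11, v(-3)) = 29*(6*11) = 29*66 = 1914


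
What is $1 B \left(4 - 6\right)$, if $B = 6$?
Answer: $-12$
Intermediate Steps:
$1 B \left(4 - 6\right) = 1 \cdot 6 \left(4 - 6\right) = 6 \left(4 - 6\right) = 6 \left(-2\right) = -12$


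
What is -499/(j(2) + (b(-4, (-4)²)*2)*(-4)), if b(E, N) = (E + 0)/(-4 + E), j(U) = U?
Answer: 499/2 ≈ 249.50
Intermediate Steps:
b(E, N) = E/(-4 + E)
-499/(j(2) + (b(-4, (-4)²)*2)*(-4)) = -499/(2 + (-4/(-4 - 4)*2)*(-4)) = -499/(2 + (-4/(-8)*2)*(-4)) = -499/(2 + (-4*(-⅛)*2)*(-4)) = -499/(2 + ((½)*2)*(-4)) = -499/(2 + 1*(-4)) = -499/(2 - 4) = -499/(-2) = -½*(-499) = 499/2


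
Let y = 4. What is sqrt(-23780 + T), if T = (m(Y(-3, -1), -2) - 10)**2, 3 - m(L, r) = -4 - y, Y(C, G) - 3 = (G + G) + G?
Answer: I*sqrt(23779) ≈ 154.2*I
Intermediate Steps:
Y(C, G) = 3 + 3*G (Y(C, G) = 3 + ((G + G) + G) = 3 + (2*G + G) = 3 + 3*G)
m(L, r) = 11 (m(L, r) = 3 - (-4 - 1*4) = 3 - (-4 - 4) = 3 - 1*(-8) = 3 + 8 = 11)
T = 1 (T = (11 - 10)**2 = 1**2 = 1)
sqrt(-23780 + T) = sqrt(-23780 + 1) = sqrt(-23779) = I*sqrt(23779)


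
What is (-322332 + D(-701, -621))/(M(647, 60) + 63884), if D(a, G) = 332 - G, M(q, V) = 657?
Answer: -321379/64541 ≈ -4.9795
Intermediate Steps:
(-322332 + D(-701, -621))/(M(647, 60) + 63884) = (-322332 + (332 - 1*(-621)))/(657 + 63884) = (-322332 + (332 + 621))/64541 = (-322332 + 953)*(1/64541) = -321379*1/64541 = -321379/64541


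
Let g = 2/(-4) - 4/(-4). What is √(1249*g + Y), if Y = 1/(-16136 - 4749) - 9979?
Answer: I*√16321103996590/41770 ≈ 96.719*I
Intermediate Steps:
g = ½ (g = 2*(-¼) - 4*(-¼) = -½ + 1 = ½ ≈ 0.50000)
Y = -208411416/20885 (Y = 1/(-20885) - 9979 = -1/20885 - 9979 = -208411416/20885 ≈ -9979.0)
√(1249*g + Y) = √(1249*(½) - 208411416/20885) = √(1249/2 - 208411416/20885) = √(-390737467/41770) = I*√16321103996590/41770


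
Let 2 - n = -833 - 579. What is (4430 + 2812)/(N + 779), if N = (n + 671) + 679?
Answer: 2414/1181 ≈ 2.0440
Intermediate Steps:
n = 1414 (n = 2 - (-833 - 579) = 2 - 1*(-1412) = 2 + 1412 = 1414)
N = 2764 (N = (1414 + 671) + 679 = 2085 + 679 = 2764)
(4430 + 2812)/(N + 779) = (4430 + 2812)/(2764 + 779) = 7242/3543 = 7242*(1/3543) = 2414/1181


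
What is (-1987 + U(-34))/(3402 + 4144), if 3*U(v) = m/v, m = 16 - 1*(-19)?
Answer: -202709/769692 ≈ -0.26336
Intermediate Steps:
m = 35 (m = 16 + 19 = 35)
U(v) = 35/(3*v) (U(v) = (35/v)/3 = 35/(3*v))
(-1987 + U(-34))/(3402 + 4144) = (-1987 + (35/3)/(-34))/(3402 + 4144) = (-1987 + (35/3)*(-1/34))/7546 = (-1987 - 35/102)*(1/7546) = -202709/102*1/7546 = -202709/769692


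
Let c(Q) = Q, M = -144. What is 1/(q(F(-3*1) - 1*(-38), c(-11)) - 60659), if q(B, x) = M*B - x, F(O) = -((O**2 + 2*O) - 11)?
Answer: -1/67272 ≈ -1.4865e-5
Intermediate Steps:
F(O) = 11 - O**2 - 2*O (F(O) = -(-11 + O**2 + 2*O) = 11 - O**2 - 2*O)
q(B, x) = -x - 144*B (q(B, x) = -144*B - x = -x - 144*B)
1/(q(F(-3*1) - 1*(-38), c(-11)) - 60659) = 1/((-1*(-11) - 144*((11 - (-3*1)**2 - (-6)) - 1*(-38))) - 60659) = 1/((11 - 144*((11 - 1*(-3)**2 - 2*(-3)) + 38)) - 60659) = 1/((11 - 144*((11 - 1*9 + 6) + 38)) - 60659) = 1/((11 - 144*((11 - 9 + 6) + 38)) - 60659) = 1/((11 - 144*(8 + 38)) - 60659) = 1/((11 - 144*46) - 60659) = 1/((11 - 6624) - 60659) = 1/(-6613 - 60659) = 1/(-67272) = -1/67272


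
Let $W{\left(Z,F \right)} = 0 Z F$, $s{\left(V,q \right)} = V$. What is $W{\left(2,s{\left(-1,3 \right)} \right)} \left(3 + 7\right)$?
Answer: $0$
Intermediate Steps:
$W{\left(Z,F \right)} = 0$ ($W{\left(Z,F \right)} = 0 F = 0$)
$W{\left(2,s{\left(-1,3 \right)} \right)} \left(3 + 7\right) = 0 \left(3 + 7\right) = 0 \cdot 10 = 0$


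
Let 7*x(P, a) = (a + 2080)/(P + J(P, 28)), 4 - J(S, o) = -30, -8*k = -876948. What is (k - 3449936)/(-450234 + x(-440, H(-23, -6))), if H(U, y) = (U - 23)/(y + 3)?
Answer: 813701343/109677182 ≈ 7.4191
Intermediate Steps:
k = 219237/2 (k = -⅛*(-876948) = 219237/2 ≈ 1.0962e+5)
J(S, o) = 34 (J(S, o) = 4 - 1*(-30) = 4 + 30 = 34)
H(U, y) = (-23 + U)/(3 + y)
x(P, a) = (2080 + a)/(7*(34 + P)) (x(P, a) = ((a + 2080)/(P + 34))/7 = ((2080 + a)/(34 + P))/7 = (2080 + a)/(7*(34 + P)))
(k - 3449936)/(-450234 + x(-440, H(-23, -6))) = (219237/2 - 3449936)/(-450234 + (2080 + (-23 - 23)/(3 - 6))/(7*(34 - 440))) = -6680635/(2*(-450234 + (⅐)*(2080 - 46/(-3))/(-406))) = -6680635/(2*(-450234 + (⅐)*(-1/406)*(2080 - ⅓*(-46)))) = -6680635/(2*(-450234 + (⅐)*(-1/406)*(2080 + 46/3))) = -6680635/(2*(-450234 + (⅐)*(-1/406)*(6286/3))) = -6680635/(2*(-450234 - 449/609)) = -6680635/(2*(-274192955/609)) = -6680635/2*(-609/274192955) = 813701343/109677182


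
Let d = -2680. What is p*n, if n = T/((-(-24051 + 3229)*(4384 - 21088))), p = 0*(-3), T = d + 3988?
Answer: 0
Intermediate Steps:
T = 1308 (T = -2680 + 3988 = 1308)
p = 0
n = -109/28984224 (n = 1308/((-(-24051 + 3229)*(4384 - 21088))) = 1308/((-(-20822)*(-16704))) = 1308/((-1*347810688)) = 1308/(-347810688) = 1308*(-1/347810688) = -109/28984224 ≈ -3.7607e-6)
p*n = 0*(-109/28984224) = 0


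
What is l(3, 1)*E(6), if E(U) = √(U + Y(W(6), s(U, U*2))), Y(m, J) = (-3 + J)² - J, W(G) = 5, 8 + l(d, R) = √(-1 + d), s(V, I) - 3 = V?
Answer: √33*(-8 + √2) ≈ -37.832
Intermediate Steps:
s(V, I) = 3 + V
l(d, R) = -8 + √(-1 + d)
E(U) = √(-3 + U²) (E(U) = √(U + ((-3 + (3 + U))² - (3 + U))) = √(U + (U² + (-3 - U))) = √(U + (-3 + U² - U)) = √(-3 + U²))
l(3, 1)*E(6) = (-8 + √(-1 + 3))*√(-3 + 6²) = (-8 + √2)*√(-3 + 36) = (-8 + √2)*√33 = √33*(-8 + √2)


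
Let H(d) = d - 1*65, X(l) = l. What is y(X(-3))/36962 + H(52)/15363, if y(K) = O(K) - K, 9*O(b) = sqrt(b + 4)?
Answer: -216355/283923603 ≈ -0.00076202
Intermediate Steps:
H(d) = -65 + d (H(d) = d - 65 = -65 + d)
O(b) = sqrt(4 + b)/9 (O(b) = sqrt(b + 4)/9 = sqrt(4 + b)/9)
y(K) = -K + sqrt(4 + K)/9 (y(K) = sqrt(4 + K)/9 - K = -K + sqrt(4 + K)/9)
y(X(-3))/36962 + H(52)/15363 = (-1*(-3) + sqrt(4 - 3)/9)/36962 + (-65 + 52)/15363 = (3 + sqrt(1)/9)*(1/36962) - 13*1/15363 = (3 + (1/9)*1)*(1/36962) - 13/15363 = (3 + 1/9)*(1/36962) - 13/15363 = (28/9)*(1/36962) - 13/15363 = 14/166329 - 13/15363 = -216355/283923603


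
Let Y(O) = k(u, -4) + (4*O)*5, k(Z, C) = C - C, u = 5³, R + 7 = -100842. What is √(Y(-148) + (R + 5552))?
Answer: I*√98257 ≈ 313.46*I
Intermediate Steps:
R = -100849 (R = -7 - 100842 = -100849)
u = 125
k(Z, C) = 0
Y(O) = 20*O (Y(O) = 0 + (4*O)*5 = 0 + 20*O = 20*O)
√(Y(-148) + (R + 5552)) = √(20*(-148) + (-100849 + 5552)) = √(-2960 - 95297) = √(-98257) = I*√98257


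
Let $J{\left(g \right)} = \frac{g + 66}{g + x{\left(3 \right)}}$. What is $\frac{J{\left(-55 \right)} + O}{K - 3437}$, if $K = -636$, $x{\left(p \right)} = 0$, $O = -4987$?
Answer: $\frac{24936}{20365} \approx 1.2245$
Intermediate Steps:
$J{\left(g \right)} = \frac{66 + g}{g}$ ($J{\left(g \right)} = \frac{g + 66}{g + 0} = \frac{66 + g}{g}$)
$\frac{J{\left(-55 \right)} + O}{K - 3437} = \frac{\frac{66 - 55}{-55} - 4987}{-636 - 3437} = \frac{\left(- \frac{1}{55}\right) 11 - 4987}{-4073} = \left(- \frac{1}{5} - 4987\right) \left(- \frac{1}{4073}\right) = \left(- \frac{24936}{5}\right) \left(- \frac{1}{4073}\right) = \frac{24936}{20365}$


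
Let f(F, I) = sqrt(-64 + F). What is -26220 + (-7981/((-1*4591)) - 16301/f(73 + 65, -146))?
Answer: -120368039/4591 - 16301*sqrt(74)/74 ≈ -28113.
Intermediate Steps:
-26220 + (-7981/((-1*4591)) - 16301/f(73 + 65, -146)) = -26220 + (-7981/((-1*4591)) - 16301/sqrt(-64 + (73 + 65))) = -26220 + (-7981/(-4591) - 16301/sqrt(-64 + 138)) = -26220 + (-7981*(-1/4591) - 16301*sqrt(74)/74) = -26220 + (7981/4591 - 16301*sqrt(74)/74) = -120368039/4591 - 16301*sqrt(74)/74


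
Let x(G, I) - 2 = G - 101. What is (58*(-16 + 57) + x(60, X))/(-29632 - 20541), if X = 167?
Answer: -2339/50173 ≈ -0.046619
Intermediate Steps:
x(G, I) = -99 + G (x(G, I) = 2 + (G - 101) = 2 + (-101 + G) = -99 + G)
(58*(-16 + 57) + x(60, X))/(-29632 - 20541) = (58*(-16 + 57) + (-99 + 60))/(-29632 - 20541) = (58*41 - 39)/(-50173) = (2378 - 39)*(-1/50173) = 2339*(-1/50173) = -2339/50173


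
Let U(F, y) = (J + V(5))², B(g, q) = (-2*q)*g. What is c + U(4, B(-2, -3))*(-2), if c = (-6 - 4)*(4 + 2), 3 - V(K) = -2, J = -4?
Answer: -62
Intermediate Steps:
V(K) = 5 (V(K) = 3 - 1*(-2) = 3 + 2 = 5)
B(g, q) = -2*g*q
U(F, y) = 1 (U(F, y) = (-4 + 5)² = 1² = 1)
c = -60 (c = -10*6 = -60)
c + U(4, B(-2, -3))*(-2) = -60 + 1*(-2) = -60 - 2 = -62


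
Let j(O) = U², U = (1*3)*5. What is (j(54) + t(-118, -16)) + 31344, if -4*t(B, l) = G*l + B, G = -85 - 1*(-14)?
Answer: 62629/2 ≈ 31315.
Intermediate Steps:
G = -71 (G = -85 + 14 = -71)
U = 15 (U = 3*5 = 15)
j(O) = 225 (j(O) = 15² = 225)
t(B, l) = -B/4 + 71*l/4 (t(B, l) = -(-71*l + B)/4 = -(B - 71*l)/4 = -B/4 + 71*l/4)
(j(54) + t(-118, -16)) + 31344 = (225 + (-¼*(-118) + (71/4)*(-16))) + 31344 = (225 + (59/2 - 284)) + 31344 = (225 - 509/2) + 31344 = -59/2 + 31344 = 62629/2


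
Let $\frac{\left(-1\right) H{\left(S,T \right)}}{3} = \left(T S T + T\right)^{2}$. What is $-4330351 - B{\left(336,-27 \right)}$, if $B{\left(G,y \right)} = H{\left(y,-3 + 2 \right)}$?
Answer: $-4327999$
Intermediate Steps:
$H{\left(S,T \right)} = - 3 \left(T + S T^{2}\right)^{2}$ ($H{\left(S,T \right)} = - 3 \left(T S T + T\right)^{2} = - 3 \left(S T T + T\right)^{2} = - 3 \left(S T^{2} + T\right)^{2} = - 3 \left(T + S T^{2}\right)^{2}$)
$B{\left(G,y \right)} = - 3 \left(1 - y\right)^{2}$ ($B{\left(G,y \right)} = - 3 \left(-3 + 2\right)^{2} \left(1 + y \left(-3 + 2\right)\right)^{2} = - 3 \left(-1\right)^{2} \left(1 + y \left(-1\right)\right)^{2} = \left(-3\right) 1 \left(1 - y\right)^{2} = - 3 \left(1 - y\right)^{2}$)
$-4330351 - B{\left(336,-27 \right)} = -4330351 - - 3 \left(-1 - 27\right)^{2} = -4330351 - - 3 \left(-28\right)^{2} = -4330351 - \left(-3\right) 784 = -4330351 - -2352 = -4330351 + 2352 = -4327999$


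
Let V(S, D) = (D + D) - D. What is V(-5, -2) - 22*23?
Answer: -508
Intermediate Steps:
V(S, D) = D (V(S, D) = 2*D - D = D)
V(-5, -2) - 22*23 = -2 - 22*23 = -2 - 506 = -508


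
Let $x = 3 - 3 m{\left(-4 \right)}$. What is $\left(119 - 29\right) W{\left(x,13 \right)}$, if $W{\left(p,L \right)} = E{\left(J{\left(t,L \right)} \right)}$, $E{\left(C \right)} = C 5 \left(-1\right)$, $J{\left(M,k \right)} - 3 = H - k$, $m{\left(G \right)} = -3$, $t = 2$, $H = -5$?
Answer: $6750$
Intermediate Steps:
$J{\left(M,k \right)} = -2 - k$ ($J{\left(M,k \right)} = 3 - \left(5 + k\right) = -2 - k$)
$E{\left(C \right)} = - 5 C$ ($E{\left(C \right)} = 5 C \left(-1\right) = - 5 C$)
$x = 12$ ($x = 3 - -9 = 3 + 9 = 12$)
$W{\left(p,L \right)} = 10 + 5 L$ ($W{\left(p,L \right)} = - 5 \left(-2 - L\right) = 10 + 5 L$)
$\left(119 - 29\right) W{\left(x,13 \right)} = \left(119 - 29\right) \left(10 + 5 \cdot 13\right) = 90 \left(10 + 65\right) = 90 \cdot 75 = 6750$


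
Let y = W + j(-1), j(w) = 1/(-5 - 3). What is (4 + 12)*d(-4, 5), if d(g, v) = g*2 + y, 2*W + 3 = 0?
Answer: -154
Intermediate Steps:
j(w) = -1/8 (j(w) = 1/(-8) = -1/8)
W = -3/2 (W = -3/2 + (1/2)*0 = -3/2 + 0 = -3/2 ≈ -1.5000)
y = -13/8 (y = -3/2 - 1/8 = -13/8 ≈ -1.6250)
d(g, v) = -13/8 + 2*g (d(g, v) = g*2 - 13/8 = 2*g - 13/8 = -13/8 + 2*g)
(4 + 12)*d(-4, 5) = (4 + 12)*(-13/8 + 2*(-4)) = 16*(-13/8 - 8) = 16*(-77/8) = -154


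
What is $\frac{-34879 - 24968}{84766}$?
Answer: $- \frac{59847}{84766} \approx -0.70603$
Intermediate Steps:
$\frac{-34879 - 24968}{84766} = \left(-34879 - 24968\right) \frac{1}{84766} = \left(-59847\right) \frac{1}{84766} = - \frac{59847}{84766}$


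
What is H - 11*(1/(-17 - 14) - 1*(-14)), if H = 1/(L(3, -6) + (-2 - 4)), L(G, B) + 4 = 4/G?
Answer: -123931/806 ≈ -153.76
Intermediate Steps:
L(G, B) = -4 + 4/G
H = -3/26 (H = 1/((-4 + 4/3) + (-2 - 4)) = 1/((-4 + 4*(⅓)) - 6) = 1/((-4 + 4/3) - 6) = 1/(-8/3 - 6) = 1/(-26/3) = -3/26 ≈ -0.11538)
H - 11*(1/(-17 - 14) - 1*(-14)) = -3/26 - 11*(1/(-17 - 14) - 1*(-14)) = -3/26 - 11*(1/(-31) + 14) = -3/26 - 11*(-1/31 + 14) = -3/26 - 11*433/31 = -3/26 - 4763/31 = -123931/806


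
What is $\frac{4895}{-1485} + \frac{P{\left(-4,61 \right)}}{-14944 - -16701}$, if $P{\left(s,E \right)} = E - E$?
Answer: $- \frac{89}{27} \approx -3.2963$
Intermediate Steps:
$P{\left(s,E \right)} = 0$
$\frac{4895}{-1485} + \frac{P{\left(-4,61 \right)}}{-14944 - -16701} = \frac{4895}{-1485} + \frac{0}{-14944 - -16701} = 4895 \left(- \frac{1}{1485}\right) + \frac{0}{-14944 + 16701} = - \frac{89}{27} + \frac{0}{1757} = - \frac{89}{27} + 0 \cdot \frac{1}{1757} = - \frac{89}{27} + 0 = - \frac{89}{27}$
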